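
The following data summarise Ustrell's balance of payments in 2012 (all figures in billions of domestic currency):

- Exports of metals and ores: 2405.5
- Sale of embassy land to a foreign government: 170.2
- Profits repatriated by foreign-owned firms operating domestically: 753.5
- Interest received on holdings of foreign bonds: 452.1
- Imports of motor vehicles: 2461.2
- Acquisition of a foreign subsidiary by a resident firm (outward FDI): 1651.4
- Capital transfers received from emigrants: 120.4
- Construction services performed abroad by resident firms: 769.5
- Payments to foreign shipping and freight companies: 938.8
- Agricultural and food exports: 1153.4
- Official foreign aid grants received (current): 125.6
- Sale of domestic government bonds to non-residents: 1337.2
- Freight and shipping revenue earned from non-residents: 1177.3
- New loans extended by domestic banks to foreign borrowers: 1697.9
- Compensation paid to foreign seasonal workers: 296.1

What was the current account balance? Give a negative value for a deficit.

1633.8

Goods: 2405.5 + 1153.4 - 2461.2 = 1097.7
Services: 1177.3 + 769.5 - 938.8 = 1008.0
Primary income: 452.1 - 753.5 - 296.1 = -597.5
Secondary income: 125.6
Current account = 1097.7 + 1008.0 + (-597.5) + 125.6 = 1633.8
(Excluded from the current account — capital account: sale of embassy land to a foreign government 170.2, capital transfers received from emigrants 120.4; financial account: acquisition of a foreign subsidiary by a resident firm (outward FDI) 1651.4, sale of domestic government bonds to non-residents 1337.2, new loans extended by domestic banks to foreign borrowers 1697.9.)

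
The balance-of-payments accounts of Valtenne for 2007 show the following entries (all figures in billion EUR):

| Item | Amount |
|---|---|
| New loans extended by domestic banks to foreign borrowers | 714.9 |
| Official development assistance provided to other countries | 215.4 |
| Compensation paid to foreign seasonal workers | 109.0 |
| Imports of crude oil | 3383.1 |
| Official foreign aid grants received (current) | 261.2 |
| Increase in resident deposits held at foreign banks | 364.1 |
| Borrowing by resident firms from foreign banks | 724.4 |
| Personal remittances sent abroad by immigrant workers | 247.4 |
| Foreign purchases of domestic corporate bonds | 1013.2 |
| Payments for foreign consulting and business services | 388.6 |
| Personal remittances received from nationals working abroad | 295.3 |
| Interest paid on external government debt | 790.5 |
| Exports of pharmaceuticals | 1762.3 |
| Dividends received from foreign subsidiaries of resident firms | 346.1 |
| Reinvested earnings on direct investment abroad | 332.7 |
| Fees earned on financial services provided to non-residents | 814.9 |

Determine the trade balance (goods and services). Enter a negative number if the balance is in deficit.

-1194.5

Goods: -3383.1 + 1762.3 = -1620.8
Services: -388.6 + 814.9 = 426.3
Trade balance = -1620.8 + 426.3 = -1194.5
(Excluded from the trade balance — financial account: new loans extended by domestic banks to foreign borrowers 714.9, increase in resident deposits held at foreign banks 364.1, borrowing by resident firms from foreign banks 724.4, foreign purchases of domestic corporate bonds 1013.2; secondary income: official development assistance provided to other countries 215.4, official foreign aid grants received (current) 261.2, personal remittances sent abroad by immigrant workers 247.4, personal remittances received from nationals working abroad 295.3; primary income: compensation paid to foreign seasonal workers 109.0, interest paid on external government debt 790.5, dividends received from foreign subsidiaries of resident firms 346.1, reinvested earnings on direct investment abroad 332.7.)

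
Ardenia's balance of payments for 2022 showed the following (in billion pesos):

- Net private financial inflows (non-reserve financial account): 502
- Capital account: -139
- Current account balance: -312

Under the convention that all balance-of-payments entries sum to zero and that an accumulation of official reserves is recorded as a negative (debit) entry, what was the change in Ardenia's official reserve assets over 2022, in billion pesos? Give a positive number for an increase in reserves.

51

Official reserve transactions balance = -((-312) + (-139) + 502) = -51
An accumulation of reserves is recorded as a debit (negative entry), so the change in the stock of reserves is the negative of that balance.
Change in official reserves = -(-51) = 51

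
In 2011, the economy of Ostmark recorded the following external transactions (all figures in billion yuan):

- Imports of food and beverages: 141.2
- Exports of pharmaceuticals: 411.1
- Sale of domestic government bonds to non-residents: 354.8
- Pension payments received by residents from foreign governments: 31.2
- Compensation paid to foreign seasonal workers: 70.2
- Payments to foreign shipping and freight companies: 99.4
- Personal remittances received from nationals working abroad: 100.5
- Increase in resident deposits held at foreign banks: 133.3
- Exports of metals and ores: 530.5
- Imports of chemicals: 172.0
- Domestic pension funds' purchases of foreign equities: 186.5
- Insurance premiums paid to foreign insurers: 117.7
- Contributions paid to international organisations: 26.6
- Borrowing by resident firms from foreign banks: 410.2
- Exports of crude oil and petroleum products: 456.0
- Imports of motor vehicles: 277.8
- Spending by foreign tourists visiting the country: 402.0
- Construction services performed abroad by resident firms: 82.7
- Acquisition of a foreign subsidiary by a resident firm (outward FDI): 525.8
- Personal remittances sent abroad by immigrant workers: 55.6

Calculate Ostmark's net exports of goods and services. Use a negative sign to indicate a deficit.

Goods: 456.0 - 277.8 - 172.0 - 141.2 + 530.5 + 411.1 = 806.6
Services: 402.0 + 82.7 - 99.4 - 117.7 = 267.6
Trade balance = 806.6 + 267.6 = 1074.2
(Excluded from the trade balance — financial account: sale of domestic government bonds to non-residents 354.8, increase in resident deposits held at foreign banks 133.3, domestic pension funds' purchases of foreign equities 186.5, borrowing by resident firms from foreign banks 410.2, acquisition of a foreign subsidiary by a resident firm (outward FDI) 525.8; secondary income: pension payments received by residents from foreign governments 31.2, personal remittances received from nationals working abroad 100.5, contributions paid to international organisations 26.6, personal remittances sent abroad by immigrant workers 55.6; primary income: compensation paid to foreign seasonal workers 70.2.)

1074.2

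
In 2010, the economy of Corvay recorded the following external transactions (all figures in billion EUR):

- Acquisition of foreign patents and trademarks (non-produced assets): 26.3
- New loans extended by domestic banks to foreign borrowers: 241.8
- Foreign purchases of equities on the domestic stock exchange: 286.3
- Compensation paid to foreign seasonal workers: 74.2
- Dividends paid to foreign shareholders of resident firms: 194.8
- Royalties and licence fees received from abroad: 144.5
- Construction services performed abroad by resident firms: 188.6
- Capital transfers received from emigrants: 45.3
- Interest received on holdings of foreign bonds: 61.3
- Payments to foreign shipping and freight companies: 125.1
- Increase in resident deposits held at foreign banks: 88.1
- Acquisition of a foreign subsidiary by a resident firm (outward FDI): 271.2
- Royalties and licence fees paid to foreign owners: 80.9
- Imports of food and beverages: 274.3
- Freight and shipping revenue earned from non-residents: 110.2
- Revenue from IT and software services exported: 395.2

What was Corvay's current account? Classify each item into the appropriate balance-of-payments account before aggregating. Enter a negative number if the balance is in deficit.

150.5

Goods: -274.3
Services: -125.1 + 188.6 + 110.2 + 395.2 - 80.9 + 144.5 = 632.5
Primary income: -74.2 + 61.3 - 194.8 = -207.7
Current account = (-274.3) + 632.5 + (-207.7) = 150.5
(Excluded from the current account — capital account: acquisition of foreign patents and trademarks (non-produced assets) 26.3, capital transfers received from emigrants 45.3; financial account: new loans extended by domestic banks to foreign borrowers 241.8, foreign purchases of equities on the domestic stock exchange 286.3, increase in resident deposits held at foreign banks 88.1, acquisition of a foreign subsidiary by a resident firm (outward FDI) 271.2.)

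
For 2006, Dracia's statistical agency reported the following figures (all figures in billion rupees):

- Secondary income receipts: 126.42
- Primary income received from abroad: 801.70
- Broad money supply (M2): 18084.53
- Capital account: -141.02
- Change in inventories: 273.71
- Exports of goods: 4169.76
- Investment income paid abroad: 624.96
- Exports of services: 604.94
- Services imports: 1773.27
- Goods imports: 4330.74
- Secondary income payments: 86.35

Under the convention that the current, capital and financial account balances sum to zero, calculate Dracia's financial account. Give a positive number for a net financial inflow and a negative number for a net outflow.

1253.52

Goods balance = 4169.76 - 4330.74 = -160.98
Services balance = 604.94 - 1773.27 = -1168.33
Trade balance (goods + services) = -160.98 + (-1168.33) = -1329.31
Net primary income = 801.70 - 624.96 = 176.74
Net secondary income = 126.42 - 86.35 = 40.07
Current account = -1329.31 + 176.74 + 40.07 = -1112.50
Financial account = -(-1112.50 + (-141.02)) = 1253.52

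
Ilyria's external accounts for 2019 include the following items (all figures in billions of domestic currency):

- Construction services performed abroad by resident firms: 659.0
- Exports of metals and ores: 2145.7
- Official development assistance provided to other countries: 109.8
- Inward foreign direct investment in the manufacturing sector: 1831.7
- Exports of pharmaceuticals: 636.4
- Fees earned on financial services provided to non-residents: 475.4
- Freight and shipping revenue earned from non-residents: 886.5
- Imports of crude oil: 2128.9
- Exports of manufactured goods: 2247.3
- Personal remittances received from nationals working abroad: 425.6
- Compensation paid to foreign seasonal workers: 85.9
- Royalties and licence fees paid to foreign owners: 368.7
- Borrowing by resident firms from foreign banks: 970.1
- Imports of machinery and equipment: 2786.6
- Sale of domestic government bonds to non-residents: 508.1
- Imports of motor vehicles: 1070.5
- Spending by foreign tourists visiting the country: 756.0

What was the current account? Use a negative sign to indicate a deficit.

1681.5

Goods: -2786.6 - 1070.5 + 636.4 + 2145.7 - 2128.9 + 2247.3 = -956.6
Services: 886.5 + 475.4 + 756.0 + 659.0 - 368.7 = 2408.2
Primary income: -85.9
Secondary income: 425.6 - 109.8 = 315.8
Current account = (-956.6) + 2408.2 + (-85.9) + 315.8 = 1681.5
(Excluded from the current account — financial account: inward foreign direct investment in the manufacturing sector 1831.7, borrowing by resident firms from foreign banks 970.1, sale of domestic government bonds to non-residents 508.1.)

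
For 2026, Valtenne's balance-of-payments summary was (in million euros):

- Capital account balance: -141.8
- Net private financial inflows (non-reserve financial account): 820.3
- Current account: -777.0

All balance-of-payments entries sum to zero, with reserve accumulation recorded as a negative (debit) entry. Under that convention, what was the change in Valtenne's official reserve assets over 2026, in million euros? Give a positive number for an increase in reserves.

-98.5

Official reserve transactions balance = -((-777.0) + (-141.8) + 820.3) = 98.5
An accumulation of reserves is recorded as a debit (negative entry), so the change in the stock of reserves is the negative of that balance.
Change in official reserves = -(98.5) = -98.5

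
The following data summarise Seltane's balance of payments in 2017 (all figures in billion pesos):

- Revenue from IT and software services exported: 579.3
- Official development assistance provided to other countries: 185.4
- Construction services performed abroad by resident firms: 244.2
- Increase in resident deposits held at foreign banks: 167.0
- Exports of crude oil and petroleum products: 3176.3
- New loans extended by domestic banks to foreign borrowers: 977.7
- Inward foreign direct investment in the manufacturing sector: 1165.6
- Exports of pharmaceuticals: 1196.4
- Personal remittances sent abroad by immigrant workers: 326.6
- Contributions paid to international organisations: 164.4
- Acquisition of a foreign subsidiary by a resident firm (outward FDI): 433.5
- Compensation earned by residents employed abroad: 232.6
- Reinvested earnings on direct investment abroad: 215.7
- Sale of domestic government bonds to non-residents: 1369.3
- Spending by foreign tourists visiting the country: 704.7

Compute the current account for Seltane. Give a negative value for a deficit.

Goods: 3176.3 + 1196.4 = 4372.7
Services: 244.2 + 579.3 + 704.7 = 1528.2
Primary income: 232.6 + 215.7 = 448.3
Secondary income: -185.4 - 326.6 - 164.4 = -676.4
Current account = 4372.7 + 1528.2 + 448.3 + (-676.4) = 5672.8
(Excluded from the current account — financial account: increase in resident deposits held at foreign banks 167.0, new loans extended by domestic banks to foreign borrowers 977.7, inward foreign direct investment in the manufacturing sector 1165.6, acquisition of a foreign subsidiary by a resident firm (outward FDI) 433.5, sale of domestic government bonds to non-residents 1369.3.)

5672.8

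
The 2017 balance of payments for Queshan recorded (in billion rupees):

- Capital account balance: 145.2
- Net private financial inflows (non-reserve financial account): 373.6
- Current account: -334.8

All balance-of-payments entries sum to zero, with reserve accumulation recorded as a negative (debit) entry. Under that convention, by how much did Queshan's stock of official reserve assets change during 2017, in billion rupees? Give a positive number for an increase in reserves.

184.0

Official reserve transactions balance = -((-334.8) + 145.2 + 373.6) = -184.0
An accumulation of reserves is recorded as a debit (negative entry), so the change in the stock of reserves is the negative of that balance.
Change in official reserves = -(-184.0) = 184.0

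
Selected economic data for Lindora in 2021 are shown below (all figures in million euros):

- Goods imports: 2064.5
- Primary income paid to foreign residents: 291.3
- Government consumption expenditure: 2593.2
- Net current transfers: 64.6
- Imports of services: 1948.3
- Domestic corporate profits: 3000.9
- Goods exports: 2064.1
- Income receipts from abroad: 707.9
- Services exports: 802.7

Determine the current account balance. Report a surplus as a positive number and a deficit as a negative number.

-664.8

Goods balance = 2064.1 - 2064.5 = -0.4
Services balance = 802.7 - 1948.3 = -1145.6
Trade balance (goods + services) = -0.4 + (-1145.6) = -1146.0
Net primary income = 707.9 - 291.3 = 416.6
Net secondary income = 64.6
Current account = -1146.0 + 416.6 + 64.6 = -664.8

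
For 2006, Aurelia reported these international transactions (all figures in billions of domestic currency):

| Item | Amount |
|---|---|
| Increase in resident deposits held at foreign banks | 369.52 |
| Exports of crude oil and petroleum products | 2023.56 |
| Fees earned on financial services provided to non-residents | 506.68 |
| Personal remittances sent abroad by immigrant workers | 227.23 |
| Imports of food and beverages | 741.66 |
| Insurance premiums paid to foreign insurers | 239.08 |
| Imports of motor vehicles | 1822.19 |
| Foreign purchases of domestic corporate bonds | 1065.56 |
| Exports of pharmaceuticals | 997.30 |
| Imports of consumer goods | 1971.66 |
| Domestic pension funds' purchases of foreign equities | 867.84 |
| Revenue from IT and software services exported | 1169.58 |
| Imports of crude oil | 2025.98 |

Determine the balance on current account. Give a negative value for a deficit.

-2330.68

Goods: -1822.19 - 741.66 - 2025.98 + 2023.56 + 997.30 - 1971.66 = -3540.63
Services: 506.68 - 239.08 + 1169.58 = 1437.18
Secondary income: -227.23
Current account = (-3540.63) + 1437.18 + (-227.23) = -2330.68
(Excluded from the current account — financial account: increase in resident deposits held at foreign banks 369.52, foreign purchases of domestic corporate bonds 1065.56, domestic pension funds' purchases of foreign equities 867.84.)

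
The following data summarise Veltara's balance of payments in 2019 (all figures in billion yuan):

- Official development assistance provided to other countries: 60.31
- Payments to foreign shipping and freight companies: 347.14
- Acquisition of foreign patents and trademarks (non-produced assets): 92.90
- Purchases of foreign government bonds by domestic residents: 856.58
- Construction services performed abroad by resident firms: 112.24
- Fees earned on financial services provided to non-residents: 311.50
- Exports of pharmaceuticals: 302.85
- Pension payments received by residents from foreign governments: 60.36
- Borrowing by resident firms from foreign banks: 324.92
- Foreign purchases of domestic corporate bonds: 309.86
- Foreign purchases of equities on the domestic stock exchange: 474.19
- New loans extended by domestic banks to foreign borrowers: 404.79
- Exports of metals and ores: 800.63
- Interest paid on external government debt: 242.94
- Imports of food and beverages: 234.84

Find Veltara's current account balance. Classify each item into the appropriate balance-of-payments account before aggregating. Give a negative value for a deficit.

Goods: -234.84 + 302.85 + 800.63 = 868.64
Services: 112.24 - 347.14 + 311.50 = 76.60
Primary income: -242.94
Secondary income: -60.31 + 60.36 = 0.05
Current account = 868.64 + 76.60 + (-242.94) + 0.05 = 702.35
(Excluded from the current account — capital account: acquisition of foreign patents and trademarks (non-produced assets) 92.90; financial account: purchases of foreign government bonds by domestic residents 856.58, borrowing by resident firms from foreign banks 324.92, foreign purchases of domestic corporate bonds 309.86, foreign purchases of equities on the domestic stock exchange 474.19, new loans extended by domestic banks to foreign borrowers 404.79.)

702.35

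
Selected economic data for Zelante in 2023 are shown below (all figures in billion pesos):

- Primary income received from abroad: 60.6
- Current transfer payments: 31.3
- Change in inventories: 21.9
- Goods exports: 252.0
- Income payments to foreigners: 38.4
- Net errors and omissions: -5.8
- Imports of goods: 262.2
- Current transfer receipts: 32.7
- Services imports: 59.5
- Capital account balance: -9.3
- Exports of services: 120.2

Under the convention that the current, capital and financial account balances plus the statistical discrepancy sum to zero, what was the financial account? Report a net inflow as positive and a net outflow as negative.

-59.0

Goods balance = 252.0 - 262.2 = -10.2
Services balance = 120.2 - 59.5 = 60.7
Trade balance (goods + services) = -10.2 + 60.7 = 50.5
Net primary income = 60.6 - 38.4 = 22.2
Net secondary income = 32.7 - 31.3 = 1.4
Current account = 50.5 + 22.2 + 1.4 = 74.1
Financial account = -(74.1 + (-9.3) + (-5.8)) = -59.0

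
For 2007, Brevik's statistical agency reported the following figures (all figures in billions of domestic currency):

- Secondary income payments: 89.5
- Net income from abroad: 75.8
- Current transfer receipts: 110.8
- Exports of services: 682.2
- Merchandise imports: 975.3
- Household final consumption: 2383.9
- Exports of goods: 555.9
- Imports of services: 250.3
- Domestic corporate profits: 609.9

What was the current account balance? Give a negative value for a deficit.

Goods balance = 555.9 - 975.3 = -419.4
Services balance = 682.2 - 250.3 = 431.9
Trade balance (goods + services) = -419.4 + 431.9 = 12.5
Net primary income = 75.8
Net secondary income = 110.8 - 89.5 = 21.3
Current account = 12.5 + 75.8 + 21.3 = 109.6

109.6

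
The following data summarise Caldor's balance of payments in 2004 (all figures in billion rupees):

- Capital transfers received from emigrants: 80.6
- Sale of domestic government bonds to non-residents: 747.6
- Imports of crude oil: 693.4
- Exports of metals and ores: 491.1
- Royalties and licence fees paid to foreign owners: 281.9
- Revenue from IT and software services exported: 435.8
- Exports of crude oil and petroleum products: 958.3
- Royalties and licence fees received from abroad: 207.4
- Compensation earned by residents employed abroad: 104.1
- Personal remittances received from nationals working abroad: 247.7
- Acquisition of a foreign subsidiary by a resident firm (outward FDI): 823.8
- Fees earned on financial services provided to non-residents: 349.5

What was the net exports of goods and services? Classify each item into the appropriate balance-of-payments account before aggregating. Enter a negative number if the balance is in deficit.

Goods: -693.4 + 958.3 + 491.1 = 756.0
Services: -281.9 + 349.5 + 207.4 + 435.8 = 710.8
Trade balance = 756.0 + 710.8 = 1466.8
(Excluded from the trade balance — capital account: capital transfers received from emigrants 80.6; financial account: sale of domestic government bonds to non-residents 747.6, acquisition of a foreign subsidiary by a resident firm (outward FDI) 823.8; primary income: compensation earned by residents employed abroad 104.1; secondary income: personal remittances received from nationals working abroad 247.7.)

1466.8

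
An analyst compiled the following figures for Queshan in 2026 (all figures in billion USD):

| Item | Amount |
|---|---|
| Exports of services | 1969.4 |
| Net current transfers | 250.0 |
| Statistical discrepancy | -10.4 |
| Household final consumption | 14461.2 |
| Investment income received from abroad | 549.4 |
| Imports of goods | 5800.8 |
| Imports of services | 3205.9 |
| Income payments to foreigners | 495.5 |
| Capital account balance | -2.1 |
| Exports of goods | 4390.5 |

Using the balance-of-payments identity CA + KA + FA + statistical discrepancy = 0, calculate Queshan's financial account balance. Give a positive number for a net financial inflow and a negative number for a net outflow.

2355.4

Goods balance = 4390.5 - 5800.8 = -1410.3
Services balance = 1969.4 - 3205.9 = -1236.5
Trade balance (goods + services) = -1410.3 + (-1236.5) = -2646.8
Net primary income = 549.4 - 495.5 = 53.9
Net secondary income = 250.0
Current account = -2646.8 + 53.9 + 250.0 = -2342.9
Financial account = -(-2342.9 + (-2.1) + (-10.4)) = 2355.4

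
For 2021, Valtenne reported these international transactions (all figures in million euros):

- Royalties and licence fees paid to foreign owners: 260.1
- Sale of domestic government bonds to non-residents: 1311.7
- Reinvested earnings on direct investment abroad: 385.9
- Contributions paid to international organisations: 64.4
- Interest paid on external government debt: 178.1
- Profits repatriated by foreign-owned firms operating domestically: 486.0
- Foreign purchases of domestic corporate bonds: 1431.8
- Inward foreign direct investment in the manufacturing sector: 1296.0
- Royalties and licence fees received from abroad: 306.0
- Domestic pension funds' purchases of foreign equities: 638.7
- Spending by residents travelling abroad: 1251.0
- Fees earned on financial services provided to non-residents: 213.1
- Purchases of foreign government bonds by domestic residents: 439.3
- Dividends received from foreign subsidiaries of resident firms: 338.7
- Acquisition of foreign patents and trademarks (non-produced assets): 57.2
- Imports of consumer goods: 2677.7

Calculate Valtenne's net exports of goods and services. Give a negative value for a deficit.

-3669.7

Goods: -2677.7
Services: 213.1 - 260.1 + 306.0 - 1251.0 = -992.0
Trade balance = -2677.7 + (-992.0) = -3669.7
(Excluded from the trade balance — financial account: sale of domestic government bonds to non-residents 1311.7, foreign purchases of domestic corporate bonds 1431.8, inward foreign direct investment in the manufacturing sector 1296.0, domestic pension funds' purchases of foreign equities 638.7, purchases of foreign government bonds by domestic residents 439.3; primary income: reinvested earnings on direct investment abroad 385.9, interest paid on external government debt 178.1, profits repatriated by foreign-owned firms operating domestically 486.0, dividends received from foreign subsidiaries of resident firms 338.7; secondary income: contributions paid to international organisations 64.4; capital account: acquisition of foreign patents and trademarks (non-produced assets) 57.2.)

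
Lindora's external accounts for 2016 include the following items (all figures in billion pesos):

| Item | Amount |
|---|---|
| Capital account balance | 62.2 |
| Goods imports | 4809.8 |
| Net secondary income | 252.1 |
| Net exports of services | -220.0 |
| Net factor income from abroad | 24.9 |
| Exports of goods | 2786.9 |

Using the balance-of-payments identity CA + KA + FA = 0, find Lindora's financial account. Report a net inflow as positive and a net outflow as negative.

Goods balance = 2786.9 - 4809.8 = -2022.9
Services balance = -220.0
Trade balance (goods + services) = -2022.9 + (-220.0) = -2242.9
Net primary income = 24.9
Net secondary income = 252.1
Current account = -2242.9 + 24.9 + 252.1 = -1965.9
Financial account = -(-1965.9 + 62.2) = 1903.7

1903.7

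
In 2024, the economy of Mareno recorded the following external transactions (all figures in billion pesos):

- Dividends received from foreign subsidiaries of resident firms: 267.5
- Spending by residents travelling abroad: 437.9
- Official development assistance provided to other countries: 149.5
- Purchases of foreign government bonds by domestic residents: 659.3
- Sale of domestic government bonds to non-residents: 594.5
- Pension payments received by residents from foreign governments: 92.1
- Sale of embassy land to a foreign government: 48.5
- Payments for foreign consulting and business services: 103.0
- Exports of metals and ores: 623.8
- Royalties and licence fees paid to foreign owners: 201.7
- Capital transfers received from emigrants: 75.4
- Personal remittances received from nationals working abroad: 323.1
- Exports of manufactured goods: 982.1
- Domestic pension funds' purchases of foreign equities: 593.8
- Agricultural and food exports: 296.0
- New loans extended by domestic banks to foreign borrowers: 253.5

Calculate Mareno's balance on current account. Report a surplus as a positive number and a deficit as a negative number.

1692.5

Goods: 296.0 + 623.8 + 982.1 = 1901.9
Services: -437.9 - 201.7 - 103.0 = -742.6
Primary income: 267.5
Secondary income: -149.5 + 323.1 + 92.1 = 265.7
Current account = 1901.9 + (-742.6) + 267.5 + 265.7 = 1692.5
(Excluded from the current account — financial account: purchases of foreign government bonds by domestic residents 659.3, sale of domestic government bonds to non-residents 594.5, domestic pension funds' purchases of foreign equities 593.8, new loans extended by domestic banks to foreign borrowers 253.5; capital account: sale of embassy land to a foreign government 48.5, capital transfers received from emigrants 75.4.)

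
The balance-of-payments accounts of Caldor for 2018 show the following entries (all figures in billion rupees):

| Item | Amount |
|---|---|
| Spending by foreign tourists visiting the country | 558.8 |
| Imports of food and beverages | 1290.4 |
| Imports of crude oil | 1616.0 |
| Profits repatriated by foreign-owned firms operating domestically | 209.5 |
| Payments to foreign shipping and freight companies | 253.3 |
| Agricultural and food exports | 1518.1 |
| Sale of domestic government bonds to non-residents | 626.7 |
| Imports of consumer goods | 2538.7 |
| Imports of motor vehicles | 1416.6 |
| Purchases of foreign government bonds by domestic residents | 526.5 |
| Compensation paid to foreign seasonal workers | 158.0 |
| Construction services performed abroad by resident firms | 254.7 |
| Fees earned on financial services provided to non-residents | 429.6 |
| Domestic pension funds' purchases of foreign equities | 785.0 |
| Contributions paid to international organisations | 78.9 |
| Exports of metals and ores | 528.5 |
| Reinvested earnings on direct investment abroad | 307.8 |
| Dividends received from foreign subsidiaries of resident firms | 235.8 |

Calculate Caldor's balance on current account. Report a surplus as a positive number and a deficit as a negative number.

-3728.1

Goods: 1518.1 - 1290.4 - 2538.7 - 1616.0 - 1416.6 + 528.5 = -4815.1
Services: 254.7 + 429.6 - 253.3 + 558.8 = 989.8
Primary income: -209.5 + 235.8 - 158.0 + 307.8 = 176.1
Secondary income: -78.9
Current account = (-4815.1) + 989.8 + 176.1 + (-78.9) = -3728.1
(Excluded from the current account — financial account: sale of domestic government bonds to non-residents 626.7, purchases of foreign government bonds by domestic residents 526.5, domestic pension funds' purchases of foreign equities 785.0.)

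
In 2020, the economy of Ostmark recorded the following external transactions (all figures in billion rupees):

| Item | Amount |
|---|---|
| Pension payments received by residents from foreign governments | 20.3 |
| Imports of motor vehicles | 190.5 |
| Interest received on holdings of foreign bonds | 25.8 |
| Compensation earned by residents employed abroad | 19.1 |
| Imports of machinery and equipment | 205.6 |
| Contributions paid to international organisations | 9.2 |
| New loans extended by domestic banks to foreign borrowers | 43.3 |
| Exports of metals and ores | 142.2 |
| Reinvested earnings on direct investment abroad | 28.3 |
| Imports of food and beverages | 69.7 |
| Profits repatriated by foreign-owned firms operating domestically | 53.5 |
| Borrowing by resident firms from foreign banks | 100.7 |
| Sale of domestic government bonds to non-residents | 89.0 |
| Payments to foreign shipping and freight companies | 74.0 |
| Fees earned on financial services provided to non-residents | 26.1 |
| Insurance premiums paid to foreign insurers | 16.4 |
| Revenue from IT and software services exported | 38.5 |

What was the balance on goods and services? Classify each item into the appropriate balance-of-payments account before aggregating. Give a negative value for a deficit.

-349.4

Goods: -205.6 + 142.2 - 190.5 - 69.7 = -323.6
Services: -74.0 + 38.5 + 26.1 - 16.4 = -25.8
Trade balance = -323.6 + (-25.8) = -349.4
(Excluded from the trade balance — secondary income: pension payments received by residents from foreign governments 20.3, contributions paid to international organisations 9.2; primary income: interest received on holdings of foreign bonds 25.8, compensation earned by residents employed abroad 19.1, reinvested earnings on direct investment abroad 28.3, profits repatriated by foreign-owned firms operating domestically 53.5; financial account: new loans extended by domestic banks to foreign borrowers 43.3, borrowing by resident firms from foreign banks 100.7, sale of domestic government bonds to non-residents 89.0.)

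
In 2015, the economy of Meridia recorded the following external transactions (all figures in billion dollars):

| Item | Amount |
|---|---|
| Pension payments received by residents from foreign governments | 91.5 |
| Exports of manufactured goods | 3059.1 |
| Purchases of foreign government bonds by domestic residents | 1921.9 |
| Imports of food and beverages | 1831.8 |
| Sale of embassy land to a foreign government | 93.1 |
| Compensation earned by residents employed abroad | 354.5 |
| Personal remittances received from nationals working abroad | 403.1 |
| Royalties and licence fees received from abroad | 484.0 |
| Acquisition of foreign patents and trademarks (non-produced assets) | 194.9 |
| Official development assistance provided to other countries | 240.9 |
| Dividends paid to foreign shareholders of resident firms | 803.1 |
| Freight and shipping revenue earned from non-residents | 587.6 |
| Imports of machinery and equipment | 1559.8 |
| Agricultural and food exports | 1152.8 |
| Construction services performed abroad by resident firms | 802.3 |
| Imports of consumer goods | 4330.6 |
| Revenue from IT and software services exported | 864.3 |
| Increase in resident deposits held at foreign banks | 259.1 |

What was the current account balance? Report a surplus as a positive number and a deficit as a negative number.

-967.0

Goods: -4330.6 - 1831.8 + 3059.1 + 1152.8 - 1559.8 = -3510.3
Services: 802.3 + 587.6 + 864.3 + 484.0 = 2738.2
Primary income: -803.1 + 354.5 = -448.6
Secondary income: 403.1 + 91.5 - 240.9 = 253.7
Current account = (-3510.3) + 2738.2 + (-448.6) + 253.7 = -967.0
(Excluded from the current account — financial account: purchases of foreign government bonds by domestic residents 1921.9, increase in resident deposits held at foreign banks 259.1; capital account: sale of embassy land to a foreign government 93.1, acquisition of foreign patents and trademarks (non-produced assets) 194.9.)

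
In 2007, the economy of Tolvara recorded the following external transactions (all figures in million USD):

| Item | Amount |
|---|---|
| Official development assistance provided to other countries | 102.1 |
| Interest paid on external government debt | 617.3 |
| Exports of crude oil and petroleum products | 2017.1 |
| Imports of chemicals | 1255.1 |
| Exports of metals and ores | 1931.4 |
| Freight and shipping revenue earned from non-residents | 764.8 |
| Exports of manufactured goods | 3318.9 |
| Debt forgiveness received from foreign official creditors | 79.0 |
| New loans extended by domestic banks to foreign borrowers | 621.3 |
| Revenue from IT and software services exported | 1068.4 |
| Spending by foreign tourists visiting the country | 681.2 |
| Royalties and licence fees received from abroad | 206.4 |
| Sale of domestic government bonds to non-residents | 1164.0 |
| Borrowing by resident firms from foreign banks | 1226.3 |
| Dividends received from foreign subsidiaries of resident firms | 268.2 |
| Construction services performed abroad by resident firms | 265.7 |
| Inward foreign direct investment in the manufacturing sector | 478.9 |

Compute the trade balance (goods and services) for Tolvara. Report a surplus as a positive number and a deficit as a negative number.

8998.8

Goods: 1931.4 + 2017.1 - 1255.1 + 3318.9 = 6012.3
Services: 265.7 + 206.4 + 764.8 + 681.2 + 1068.4 = 2986.5
Trade balance = 6012.3 + 2986.5 = 8998.8
(Excluded from the trade balance — secondary income: official development assistance provided to other countries 102.1; primary income: interest paid on external government debt 617.3, dividends received from foreign subsidiaries of resident firms 268.2; capital account: debt forgiveness received from foreign official creditors 79.0; financial account: new loans extended by domestic banks to foreign borrowers 621.3, sale of domestic government bonds to non-residents 1164.0, borrowing by resident firms from foreign banks 1226.3, inward foreign direct investment in the manufacturing sector 478.9.)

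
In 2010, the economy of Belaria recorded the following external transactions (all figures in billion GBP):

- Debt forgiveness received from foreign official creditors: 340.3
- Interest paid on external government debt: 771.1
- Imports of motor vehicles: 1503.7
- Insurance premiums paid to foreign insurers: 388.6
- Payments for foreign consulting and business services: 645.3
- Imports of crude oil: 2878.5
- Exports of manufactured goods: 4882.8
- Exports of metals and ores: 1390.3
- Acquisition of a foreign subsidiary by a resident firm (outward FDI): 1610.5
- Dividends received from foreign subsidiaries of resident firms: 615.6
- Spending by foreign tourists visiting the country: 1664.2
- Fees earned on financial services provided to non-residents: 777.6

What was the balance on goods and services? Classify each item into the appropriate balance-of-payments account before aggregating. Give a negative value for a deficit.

3298.8

Goods: 1390.3 - 2878.5 - 1503.7 + 4882.8 = 1890.9
Services: 1664.2 - 388.6 + 777.6 - 645.3 = 1407.9
Trade balance = 1890.9 + 1407.9 = 3298.8
(Excluded from the trade balance — capital account: debt forgiveness received from foreign official creditors 340.3; primary income: interest paid on external government debt 771.1, dividends received from foreign subsidiaries of resident firms 615.6; financial account: acquisition of a foreign subsidiary by a resident firm (outward FDI) 1610.5.)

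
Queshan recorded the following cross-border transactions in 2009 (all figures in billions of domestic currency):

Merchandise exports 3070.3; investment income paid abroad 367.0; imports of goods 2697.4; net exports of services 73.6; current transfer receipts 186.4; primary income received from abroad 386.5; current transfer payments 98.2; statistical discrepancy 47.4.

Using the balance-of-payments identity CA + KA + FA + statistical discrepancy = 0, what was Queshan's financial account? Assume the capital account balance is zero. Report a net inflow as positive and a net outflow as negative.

Goods balance = 3070.3 - 2697.4 = 372.9
Services balance = 73.6
Trade balance (goods + services) = 372.9 + 73.6 = 446.5
Net primary income = 386.5 - 367.0 = 19.5
Net secondary income = 186.4 - 98.2 = 88.2
Current account = 446.5 + 19.5 + 88.2 = 554.2
Financial account = -(554.2 + 47.4) = -601.6

-601.6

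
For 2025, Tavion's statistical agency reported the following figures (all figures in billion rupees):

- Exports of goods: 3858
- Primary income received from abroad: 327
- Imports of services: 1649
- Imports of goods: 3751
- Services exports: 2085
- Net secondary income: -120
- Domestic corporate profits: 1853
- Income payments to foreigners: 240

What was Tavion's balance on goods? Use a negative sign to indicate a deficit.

107

Goods balance = 3858 - 3751 = 107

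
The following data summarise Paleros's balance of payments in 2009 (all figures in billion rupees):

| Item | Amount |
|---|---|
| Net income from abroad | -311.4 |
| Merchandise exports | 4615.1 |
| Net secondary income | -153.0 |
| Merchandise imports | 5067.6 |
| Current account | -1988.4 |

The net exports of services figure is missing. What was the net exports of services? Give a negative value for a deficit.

-1071.5

Current account = goods balance + services balance + net primary income + net secondary income
Sum of the known components = -916.9
Net exports of services = CA - (known components) = -1988.4 - (-916.9) = -1071.5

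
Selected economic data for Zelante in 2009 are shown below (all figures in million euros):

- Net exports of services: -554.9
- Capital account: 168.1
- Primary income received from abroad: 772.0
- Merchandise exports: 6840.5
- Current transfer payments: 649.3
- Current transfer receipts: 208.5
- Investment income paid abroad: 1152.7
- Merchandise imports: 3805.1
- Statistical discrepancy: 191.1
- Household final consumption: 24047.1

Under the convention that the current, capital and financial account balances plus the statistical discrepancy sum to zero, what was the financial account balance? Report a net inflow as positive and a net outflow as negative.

Goods balance = 6840.5 - 3805.1 = 3035.4
Services balance = -554.9
Trade balance (goods + services) = 3035.4 + (-554.9) = 2480.5
Net primary income = 772.0 - 1152.7 = -380.7
Net secondary income = 208.5 - 649.3 = -440.8
Current account = 2480.5 + (-380.7) + (-440.8) = 1659.0
Financial account = -(1659.0 + 168.1 + 191.1) = -2018.2

-2018.2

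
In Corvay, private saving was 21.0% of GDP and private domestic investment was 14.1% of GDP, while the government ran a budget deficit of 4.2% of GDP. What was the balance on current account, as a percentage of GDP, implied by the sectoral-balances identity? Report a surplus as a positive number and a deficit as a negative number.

2.7

By the sectoral-balances identity, CA = (S_private - I) + (T - G).
Private balance = 21.0 - 14.1 = 6.9
Government balance (T - G) = -4.2
CA = 6.9 + (-4.2) = 2.7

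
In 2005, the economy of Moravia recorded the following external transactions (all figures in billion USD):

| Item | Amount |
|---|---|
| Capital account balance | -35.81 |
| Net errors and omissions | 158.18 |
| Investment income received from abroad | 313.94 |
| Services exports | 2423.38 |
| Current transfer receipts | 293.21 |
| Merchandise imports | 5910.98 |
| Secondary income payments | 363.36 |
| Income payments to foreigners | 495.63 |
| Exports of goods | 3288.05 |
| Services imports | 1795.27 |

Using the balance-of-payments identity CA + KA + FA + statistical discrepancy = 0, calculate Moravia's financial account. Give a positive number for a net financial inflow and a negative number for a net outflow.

Goods balance = 3288.05 - 5910.98 = -2622.93
Services balance = 2423.38 - 1795.27 = 628.11
Trade balance (goods + services) = -2622.93 + 628.11 = -1994.82
Net primary income = 313.94 - 495.63 = -181.69
Net secondary income = 293.21 - 363.36 = -70.15
Current account = -1994.82 + (-181.69) + (-70.15) = -2246.66
Financial account = -(-2246.66 + (-35.81) + 158.18) = 2124.29

2124.29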